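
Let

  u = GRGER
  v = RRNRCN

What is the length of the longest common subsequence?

Match R (u #2, v #2), then R (u #5, v #4) — 2 characters in the same relative order in both. dp[5][6] = 2 confirms this is the maximum.

2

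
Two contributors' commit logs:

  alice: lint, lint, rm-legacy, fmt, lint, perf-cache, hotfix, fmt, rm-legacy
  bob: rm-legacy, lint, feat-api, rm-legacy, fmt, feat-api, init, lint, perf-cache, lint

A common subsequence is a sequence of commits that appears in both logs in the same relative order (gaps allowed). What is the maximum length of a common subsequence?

One common subsequence of length 5: lint (alice #1, bob #2), then rm-legacy (alice #3, bob #4), then fmt (alice #4, bob #5), then lint (alice #5, bob #8), then perf-cache (alice #6, bob #9). dp[9][10] = 5 confirms this is the maximum.

5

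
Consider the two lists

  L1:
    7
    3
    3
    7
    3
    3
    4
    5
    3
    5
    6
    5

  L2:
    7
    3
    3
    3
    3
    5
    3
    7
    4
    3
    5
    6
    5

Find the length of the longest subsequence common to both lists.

Pick 7 [1,1] → 3 [2,3] → 3 [3,4] → 3 [5,5] → 3 [6,7] → 4 [7,9] → 3 [9,10] → 5 [10,11] → 6 [11,12] → 5 [12,13]; all 10 values appear in both, in order. The LCS DP gives dp[12][13] = 10, so this is optimal.

10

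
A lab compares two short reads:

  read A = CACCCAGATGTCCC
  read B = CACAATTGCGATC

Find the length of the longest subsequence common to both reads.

9

One common subsequence of length 9: C at read A[1]=read B[1]; then A at read A[2]=read B[2]; then C at read A[5]=read B[3]; then A at read A[6]=read B[4]; then A at read A[8]=read B[5]; then T at read A[9]=read B[7]; then G at read A[10]=read B[10]; then T at read A[11]=read B[12]; then C at read A[14]=read B[13]. The LCS DP gives dp[14][13] = 9, so this is optimal.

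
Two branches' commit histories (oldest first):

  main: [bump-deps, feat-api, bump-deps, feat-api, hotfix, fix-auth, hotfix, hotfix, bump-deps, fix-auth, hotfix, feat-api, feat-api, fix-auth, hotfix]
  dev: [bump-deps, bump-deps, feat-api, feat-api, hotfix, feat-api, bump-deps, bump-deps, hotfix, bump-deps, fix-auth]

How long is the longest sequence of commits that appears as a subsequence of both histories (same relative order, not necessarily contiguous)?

7

One common subsequence of length 7: bump-deps [1,2], then feat-api [2,3], then feat-api [4,4], then hotfix [5,5], then hotfix [8,9], then bump-deps [9,10], then fix-auth [14,11]. Since dp[15][11] = 7, nothing longer is possible.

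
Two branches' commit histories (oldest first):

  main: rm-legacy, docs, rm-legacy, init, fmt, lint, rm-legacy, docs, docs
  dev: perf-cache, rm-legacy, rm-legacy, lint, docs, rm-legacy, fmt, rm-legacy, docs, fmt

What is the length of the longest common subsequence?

Match rm-legacy [1,3], then docs [2,5], then rm-legacy [3,6], then fmt [5,7], then rm-legacy [7,8], then docs [8,9] — 6 commits in the same relative order in both. The LCS DP gives dp[9][10] = 6, so this is optimal.

6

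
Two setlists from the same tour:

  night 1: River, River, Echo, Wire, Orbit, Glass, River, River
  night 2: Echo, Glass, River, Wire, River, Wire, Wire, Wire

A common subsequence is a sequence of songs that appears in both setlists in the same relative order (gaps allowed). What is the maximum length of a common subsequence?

Taking Echo (night 1 #3, night 2 #1), then Glass (night 1 #6, night 2 #2), then River (night 1 #7, night 2 #3), then River (night 1 #8, night 2 #5) gives a common subsequence of length 4. The LCS DP gives dp[8][8] = 4, so this is optimal.

4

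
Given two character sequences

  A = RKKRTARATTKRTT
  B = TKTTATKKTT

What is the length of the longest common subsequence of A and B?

One common subsequence of length 7: K (A #2, B #2), then T (A #5, B #4), then A (A #8, B #5), then T (A #9, B #6), then K (A #11, B #8), then T (A #13, B #9), then T (A #14, B #10). Since dp[14][10] = 7, nothing longer is possible.

7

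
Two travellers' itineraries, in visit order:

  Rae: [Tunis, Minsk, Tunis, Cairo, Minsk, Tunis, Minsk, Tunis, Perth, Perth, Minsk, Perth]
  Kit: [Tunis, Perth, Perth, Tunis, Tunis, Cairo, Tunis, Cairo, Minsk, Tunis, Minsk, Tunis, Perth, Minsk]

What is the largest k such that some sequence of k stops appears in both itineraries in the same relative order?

Pick Tunis [1,5]; then Tunis [3,7]; then Cairo [4,8]; then Minsk [5,9]; then Tunis [6,10]; then Minsk [7,11]; then Tunis [8,12]; then Perth [10,13]; then Minsk [11,14]; all 9 stops appear in both, in order. dp[12][14] = 9 confirms this is the maximum.

9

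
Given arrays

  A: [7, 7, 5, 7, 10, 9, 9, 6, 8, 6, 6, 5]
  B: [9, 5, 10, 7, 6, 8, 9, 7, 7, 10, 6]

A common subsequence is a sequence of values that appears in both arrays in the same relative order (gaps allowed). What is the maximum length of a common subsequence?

Let dp[i][j] be the LCS length of the first i values of A and the first j values of B. dp[i][j] = dp[i-1][j-1]+1 when the i-th and j-th values match, else max(dp[i-1][j], dp[i][j-1]).
    ·  9  5 10  7  6  8  9  7  7 10  6
 ·  0  0  0  0  0  0  0  0  0  0  0  0
 7  0  0  0  0  1  1  1  1  1  1  1  1
 7  0  0  0  0  1  1  1  1  2  2  2  2
 5  0  0  1  1  1  1  1  1  2  2  2  2
 7  0  0  1  1  2  2  2  2  2  3  3  3
10  0  0  1  2  2  2  2  2  2  3  4  4
 9  0  1  1  2  2  2  2  3  3  3  4  4
 9  0  1  1  2  2  2  2  3  3  3  4  4
 6  0  1  1  2  2  3  3  3  3  3  4  5
 8  0  1  1  2  2  3  4  4  4  4  4  5
 6  0  1  1  2  2  3  4  4  4  4  4  5
 6  0  1  1  2  2  3  4  4  4  4  4  5
 5  0  1  2  2  2  3  4  4  4  4  4  5
dp[12][11] = 5. One LCS (by backtracking along matches): 7, 7, 7, 10, 6.

5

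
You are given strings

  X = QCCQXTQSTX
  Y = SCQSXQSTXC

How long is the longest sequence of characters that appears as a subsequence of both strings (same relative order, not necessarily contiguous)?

7

Let dp[i][j] be the LCS length of the first i characters of X and the first j characters of Y. dp[i][j] = dp[i-1][j-1]+1 when the i-th and j-th characters match, else max(dp[i-1][j], dp[i][j-1]).
    ·  S  C  Q  S  X  Q  S  T  X  C
 ·  0  0  0  0  0  0  0  0  0  0  0
 Q  0  0  0  1  1  1  1  1  1  1  1
 C  0  0  1  1  1  1  1  1  1  1  2
 C  0  0  1  1  1  1  1  1  1  1  2
 Q  0  0  1  2  2  2  2  2  2  2  2
 X  0  0  1  2  2  3  3  3  3  3  3
 T  0  0  1  2  2  3  3  3  4  4  4
 Q  0  0  1  2  2  3  4  4  4  4  4
 S  0  1  1  2  3  3  4  5  5  5  5
 T  0  1  1  2  3  3  4  5  6  6  6
 X  0  1  1  2  3  4  4  5  6  7  7
dp[10][10] = 7. One LCS (by backtracking along matches): CQXQSTX.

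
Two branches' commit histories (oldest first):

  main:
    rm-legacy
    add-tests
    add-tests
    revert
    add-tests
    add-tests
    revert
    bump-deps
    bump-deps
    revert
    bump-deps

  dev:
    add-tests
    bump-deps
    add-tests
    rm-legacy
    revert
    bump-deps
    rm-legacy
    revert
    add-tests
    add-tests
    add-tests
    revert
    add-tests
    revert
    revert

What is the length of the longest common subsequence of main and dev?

Taking rm-legacy [1,7]; then add-tests [2,10]; then add-tests [3,11]; then revert [4,12]; then add-tests [6,13]; then revert [7,14]; then revert [10,15] gives a common subsequence of length 7, and the DP table's final entry dp[11][15] is also 7, so no common subsequence is longer.

7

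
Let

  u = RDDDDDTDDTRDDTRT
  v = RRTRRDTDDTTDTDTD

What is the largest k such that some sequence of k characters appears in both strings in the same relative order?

9

One common subsequence of length 9: R (u #1, v #5), then D (u #2, v #6), then D (u #3, v #8), then D (u #4, v #9), then D (u #6, v #12), then T (u #7, v #13), then D (u #9, v #14), then T (u #10, v #15), then D (u #13, v #16). The LCS DP gives dp[16][16] = 9, so this is optimal.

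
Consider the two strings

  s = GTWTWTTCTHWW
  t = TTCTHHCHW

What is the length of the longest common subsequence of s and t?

6

Pick T (s #2, t #1) → T (s #4, t #2) → T (s #6, t #4) → C (s #8, t #7) → H (s #10, t #8) → W (s #12, t #9); all 6 characters appear in both, in order, and the DP table's final entry dp[12][9] is also 6, so no common subsequence is longer.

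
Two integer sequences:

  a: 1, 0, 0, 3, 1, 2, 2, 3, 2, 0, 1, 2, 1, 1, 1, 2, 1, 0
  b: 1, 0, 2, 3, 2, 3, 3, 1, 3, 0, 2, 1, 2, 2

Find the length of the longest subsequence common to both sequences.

9

Match 1 (a #1, b #1), 0 (a #2, b #2), 3 (a #4, b #7), 1 (a #5, b #8), 3 (a #8, b #9), 2 (a #9, b #11), 1 (a #11, b #12), 2 (a #12, b #13), 2 (a #16, b #14) — 9 values in the same relative order in both. The LCS DP gives dp[18][14] = 9, so this is optimal.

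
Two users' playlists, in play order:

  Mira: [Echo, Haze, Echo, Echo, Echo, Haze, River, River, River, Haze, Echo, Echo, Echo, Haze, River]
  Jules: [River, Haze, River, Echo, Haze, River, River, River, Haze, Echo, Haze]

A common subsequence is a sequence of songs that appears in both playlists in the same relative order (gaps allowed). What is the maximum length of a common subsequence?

9

One common subsequence of length 9: Haze at Mira[2]=Jules[2], then Echo at Mira[5]=Jules[4], then Haze at Mira[6]=Jules[5], then River at Mira[7]=Jules[6], then River at Mira[8]=Jules[7], then River at Mira[9]=Jules[8], then Haze at Mira[10]=Jules[9], then Echo at Mira[13]=Jules[10], then Haze at Mira[14]=Jules[11]. dp[15][11] = 9 confirms this is the maximum.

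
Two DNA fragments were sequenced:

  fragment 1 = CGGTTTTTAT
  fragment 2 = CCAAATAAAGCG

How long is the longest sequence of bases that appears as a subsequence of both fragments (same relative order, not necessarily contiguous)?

Pick C at fragment 1[1]=fragment 2[2]; then G at fragment 1[2]=fragment 2[10]; then G at fragment 1[3]=fragment 2[12]; all 3 bases appear in both, in order. Since dp[10][12] = 3, nothing longer is possible.

3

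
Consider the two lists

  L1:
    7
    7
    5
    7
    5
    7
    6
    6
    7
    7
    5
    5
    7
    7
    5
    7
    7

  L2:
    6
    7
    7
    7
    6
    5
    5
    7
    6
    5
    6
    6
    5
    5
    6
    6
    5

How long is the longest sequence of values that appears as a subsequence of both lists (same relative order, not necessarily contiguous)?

10

Match 7 at L1[1]=L2[3] → 7 at L1[2]=L2[4] → 5 at L1[3]=L2[7] → 7 at L1[4]=L2[8] → 5 at L1[5]=L2[10] → 6 at L1[7]=L2[11] → 6 at L1[8]=L2[12] → 5 at L1[11]=L2[13] → 5 at L1[12]=L2[14] → 5 at L1[15]=L2[17] — 10 values in the same relative order in both. dp[17][17] = 10 confirms this is the maximum.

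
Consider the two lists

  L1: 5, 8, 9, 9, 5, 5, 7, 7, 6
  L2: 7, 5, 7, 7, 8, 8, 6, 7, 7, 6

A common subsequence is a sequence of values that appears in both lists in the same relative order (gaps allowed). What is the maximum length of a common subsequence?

5

Match 5 [1,2], then 8 [2,6], then 7 [7,8], then 7 [8,9], then 6 [9,10] — 5 values in the same relative order in both. The LCS DP gives dp[9][10] = 5, so this is optimal.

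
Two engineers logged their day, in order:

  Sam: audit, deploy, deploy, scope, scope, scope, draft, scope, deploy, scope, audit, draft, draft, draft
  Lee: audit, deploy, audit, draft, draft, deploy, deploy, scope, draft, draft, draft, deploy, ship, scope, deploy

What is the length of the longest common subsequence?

8

One common subsequence of length 8: audit (Sam #1, Lee #1) → deploy (Sam #2, Lee #2) → deploy (Sam #3, Lee #6) → deploy (Sam #9, Lee #7) → scope (Sam #10, Lee #8) → draft (Sam #12, Lee #9) → draft (Sam #13, Lee #10) → draft (Sam #14, Lee #11), and the DP table's final entry dp[14][15] is also 8, so no common subsequence is longer.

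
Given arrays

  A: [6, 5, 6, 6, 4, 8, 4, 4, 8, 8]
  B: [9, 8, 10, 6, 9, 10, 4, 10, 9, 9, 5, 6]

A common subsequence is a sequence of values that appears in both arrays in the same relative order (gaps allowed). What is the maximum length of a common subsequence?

3

Match 6 (A #1, B #4), then 5 (A #2, B #11), then 6 (A #4, B #12) — 3 values in the same relative order in both. dp[10][12] = 3 confirms this is the maximum.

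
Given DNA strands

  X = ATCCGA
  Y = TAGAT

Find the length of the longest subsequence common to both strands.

3

Pick A at X[1]=Y[2], then G at X[5]=Y[3], then A at X[6]=Y[4]; all 3 bases appear in both, in order. The LCS DP gives dp[6][5] = 3, so this is optimal.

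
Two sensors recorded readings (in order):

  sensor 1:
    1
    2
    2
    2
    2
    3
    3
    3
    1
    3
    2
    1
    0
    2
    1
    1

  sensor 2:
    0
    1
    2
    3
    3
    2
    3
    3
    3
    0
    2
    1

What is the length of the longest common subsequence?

Taking 1 [1,2], then 2 [2,3], then 2 [5,6], then 3 [7,7], then 3 [8,8], then 3 [10,9], then 0 [13,10], then 2 [14,11], then 1 [16,12] gives a common subsequence of length 9. dp[16][12] = 9 confirms this is the maximum.

9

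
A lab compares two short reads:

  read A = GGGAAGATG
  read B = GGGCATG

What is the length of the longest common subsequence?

6

Match G (read A #1, read B #1) → G (read A #2, read B #2) → G (read A #3, read B #3) → A (read A #7, read B #5) → T (read A #8, read B #6) → G (read A #9, read B #7) — 6 bases in the same relative order in both, and the DP table's final entry dp[9][7] is also 6, so no common subsequence is longer.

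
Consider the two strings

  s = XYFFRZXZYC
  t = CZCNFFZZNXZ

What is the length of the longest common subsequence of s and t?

5

Taking F (s #3, t #5), then F (s #4, t #6), then Z (s #6, t #8), then X (s #7, t #10), then Z (s #8, t #11) gives a common subsequence of length 5, and the DP table's final entry dp[10][11] is also 5, so no common subsequence is longer.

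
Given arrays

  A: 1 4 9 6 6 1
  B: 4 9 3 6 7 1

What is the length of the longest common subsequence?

Taking 4 (A #2, B #1); then 9 (A #3, B #2); then 6 (A #4, B #4); then 1 (A #6, B #6) gives a common subsequence of length 4. Since dp[6][6] = 4, nothing longer is possible.

4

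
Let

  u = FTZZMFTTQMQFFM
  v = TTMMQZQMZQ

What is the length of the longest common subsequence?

5

Let dp[i][j] be the LCS length of the first i characters of u and the first j characters of v. dp[i][j] = dp[i-1][j-1]+1 when the i-th and j-th characters match, else max(dp[i-1][j], dp[i][j-1]).
    ·  T  T  M  M  Q  Z  Q  M  Z  Q
 ·  0  0  0  0  0  0  0  0  0  0  0
 F  0  0  0  0  0  0  0  0  0  0  0
 T  0  1  1  1  1  1  1  1  1  1  1
 Z  0  1  1  1  1  1  2  2  2  2  2
 Z  0  1  1  1  1  1  2  2  2  3  3
 M  0  1  1  2  2  2  2  2  3  3  3
 F  0  1  1  2  2  2  2  2  3  3  3
 T  0  1  2  2  2  2  2  2  3  3  3
 T  0  1  2  2  2  2  2  2  3  3  3
 Q  0  1  2  2  2  3  3  3  3  3  4
 M  0  1  2  3  3  3  3  3  4  4  4
 Q  0  1  2  3  3  4  4  4  4  4  5
 F  0  1  2  3  3  4  4  4  4  4  5
 F  0  1  2  3  3  4  4  4  4  4  5
 M  0  1  2  3  4  4  4  4  5  5  5
dp[14][10] = 5. One LCS (by backtracking along matches): TZQMQ.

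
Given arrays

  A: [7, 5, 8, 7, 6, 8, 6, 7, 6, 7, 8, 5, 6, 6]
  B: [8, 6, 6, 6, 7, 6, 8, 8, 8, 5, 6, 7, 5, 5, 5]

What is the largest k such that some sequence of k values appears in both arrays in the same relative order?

One common subsequence of length 8: 8 at A[3]=B[1], then 6 at A[5]=B[3], then 6 at A[7]=B[4], then 7 at A[8]=B[5], then 6 at A[9]=B[6], then 8 at A[11]=B[9], then 5 at A[12]=B[10], then 6 at A[13]=B[11]. dp[14][15] = 8 confirms this is the maximum.

8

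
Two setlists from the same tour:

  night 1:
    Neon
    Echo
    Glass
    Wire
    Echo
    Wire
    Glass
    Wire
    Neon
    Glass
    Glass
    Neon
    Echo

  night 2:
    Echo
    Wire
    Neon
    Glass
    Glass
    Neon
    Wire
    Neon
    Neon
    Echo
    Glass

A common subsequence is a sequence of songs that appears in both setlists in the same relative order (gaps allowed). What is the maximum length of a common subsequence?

Taking Neon [1,3] → Glass [3,4] → Glass [7,5] → Wire [8,7] → Neon [9,8] → Neon [12,9] → Echo [13,10] gives a common subsequence of length 7. The LCS DP gives dp[13][11] = 7, so this is optimal.

7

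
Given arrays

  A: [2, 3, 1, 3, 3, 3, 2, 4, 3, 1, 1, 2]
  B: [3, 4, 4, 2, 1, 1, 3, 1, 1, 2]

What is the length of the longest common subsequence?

One common subsequence of length 6: 2 [1,4] → 1 [3,6] → 3 [9,7] → 1 [10,8] → 1 [11,9] → 2 [12,10]. Since dp[12][10] = 6, nothing longer is possible.

6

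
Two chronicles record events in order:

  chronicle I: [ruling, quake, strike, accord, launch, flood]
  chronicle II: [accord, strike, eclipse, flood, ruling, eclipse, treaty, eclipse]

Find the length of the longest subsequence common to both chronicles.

2

One common subsequence of length 2: strike (chronicle I #3, chronicle II #2), then flood (chronicle I #6, chronicle II #4). dp[6][8] = 2 confirms this is the maximum.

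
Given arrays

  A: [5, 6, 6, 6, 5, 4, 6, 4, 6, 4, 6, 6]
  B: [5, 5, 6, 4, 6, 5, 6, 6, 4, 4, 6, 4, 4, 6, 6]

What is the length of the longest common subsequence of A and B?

10

Match 5 (A #1, B #2); then 6 (A #2, B #5); then 6 (A #3, B #7); then 6 (A #4, B #8); then 4 (A #6, B #10); then 6 (A #7, B #11); then 4 (A #8, B #12); then 4 (A #10, B #13); then 6 (A #11, B #14); then 6 (A #12, B #15) — 10 values in the same relative order in both. The LCS DP gives dp[12][15] = 10, so this is optimal.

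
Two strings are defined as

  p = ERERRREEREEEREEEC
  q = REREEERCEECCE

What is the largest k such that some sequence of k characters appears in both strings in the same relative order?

Pick R at p[6]=q[1] → E at p[8]=q[2] → R at p[9]=q[3] → E at p[10]=q[4] → E at p[11]=q[5] → E at p[12]=q[6] → R at p[13]=q[7] → E at p[14]=q[9] → E at p[15]=q[10] → E at p[16]=q[13]; all 10 characters appear in both, in order, and the DP table's final entry dp[17][13] is also 10, so no common subsequence is longer.

10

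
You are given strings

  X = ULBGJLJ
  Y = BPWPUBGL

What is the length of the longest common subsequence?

4

Let dp[i][j] be the LCS length of the first i characters of X and the first j characters of Y. dp[i][j] = dp[i-1][j-1]+1 when the i-th and j-th characters match, else max(dp[i-1][j], dp[i][j-1]).
    ·  B  P  W  P  U  B  G  L
 ·  0  0  0  0  0  0  0  0  0
 U  0  0  0  0  0  1  1  1  1
 L  0  0  0  0  0  1  1  1  2
 B  0  1  1  1  1  1  2  2  2
 G  0  1  1  1  1  1  2  3  3
 J  0  1  1  1  1  1  2  3  3
 L  0  1  1  1  1  1  2  3  4
 J  0  1  1  1  1  1  2  3  4
dp[7][8] = 4. One LCS (by backtracking along matches): UBGL.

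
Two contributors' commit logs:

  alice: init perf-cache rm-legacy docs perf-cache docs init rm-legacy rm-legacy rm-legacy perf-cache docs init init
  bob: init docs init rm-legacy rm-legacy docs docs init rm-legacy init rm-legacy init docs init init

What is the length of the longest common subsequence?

Taking init at alice[1]=bob[3] → rm-legacy at alice[3]=bob[5] → docs at alice[4]=bob[6] → docs at alice[6]=bob[7] → init at alice[7]=bob[8] → rm-legacy at alice[8]=bob[9] → rm-legacy at alice[9]=bob[11] → docs at alice[12]=bob[13] → init at alice[13]=bob[14] → init at alice[14]=bob[15] gives a common subsequence of length 10, and the DP table's final entry dp[14][15] is also 10, so no common subsequence is longer.

10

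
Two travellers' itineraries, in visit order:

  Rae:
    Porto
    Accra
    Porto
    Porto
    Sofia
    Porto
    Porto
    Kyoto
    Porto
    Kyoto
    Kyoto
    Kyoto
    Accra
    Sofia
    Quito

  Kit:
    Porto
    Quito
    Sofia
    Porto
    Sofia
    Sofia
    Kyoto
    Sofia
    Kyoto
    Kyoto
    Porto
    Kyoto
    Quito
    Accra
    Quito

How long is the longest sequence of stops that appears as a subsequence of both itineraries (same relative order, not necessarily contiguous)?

Pick Porto at Rae[1]=Kit[1]; then Porto at Rae[3]=Kit[4]; then Sofia at Rae[5]=Kit[6]; then Kyoto at Rae[8]=Kit[7]; then Kyoto at Rae[10]=Kit[9]; then Kyoto at Rae[11]=Kit[10]; then Kyoto at Rae[12]=Kit[12]; then Accra at Rae[13]=Kit[14]; then Quito at Rae[15]=Kit[15]; all 9 stops appear in both, in order, and the DP table's final entry dp[15][15] is also 9, so no common subsequence is longer.

9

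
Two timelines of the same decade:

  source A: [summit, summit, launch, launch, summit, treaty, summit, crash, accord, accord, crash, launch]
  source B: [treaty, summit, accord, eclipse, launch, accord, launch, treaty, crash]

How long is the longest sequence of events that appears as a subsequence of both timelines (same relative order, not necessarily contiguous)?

One common subsequence of length 5: summit [1,2] → launch [3,5] → launch [4,7] → treaty [6,8] → crash [11,9]. The LCS DP gives dp[12][9] = 5, so this is optimal.

5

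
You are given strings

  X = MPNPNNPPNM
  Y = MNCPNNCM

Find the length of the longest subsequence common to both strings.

6

Pick M (X #1, Y #1), then N (X #3, Y #2), then P (X #4, Y #4), then N (X #5, Y #5), then N (X #6, Y #6), then M (X #10, Y #8); all 6 characters appear in both, in order. dp[10][8] = 6 confirms this is the maximum.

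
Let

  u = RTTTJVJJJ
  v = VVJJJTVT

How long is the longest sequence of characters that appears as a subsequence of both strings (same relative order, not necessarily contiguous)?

Let dp[i][j] be the LCS length of the first i characters of u and the first j characters of v. dp[i][j] = dp[i-1][j-1]+1 when the i-th and j-th characters match, else max(dp[i-1][j], dp[i][j-1]).
    ·  V  V  J  J  J  T  V  T
 ·  0  0  0  0  0  0  0  0  0
 R  0  0  0  0  0  0  0  0  0
 T  0  0  0  0  0  0  1  1  1
 T  0  0  0  0  0  0  1  1  2
 T  0  0  0  0  0  0  1  1  2
 J  0  0  0  1  1  1  1  1  2
 V  0  1  1  1  1  1  1  2  2
 J  0  1  1  2  2  2  2  2  2
 J  0  1  1  2  3  3  3  3  3
 J  0  1  1  2  3  4  4  4  4
dp[9][8] = 4. One LCS (by backtracking along matches): VJJJ.

4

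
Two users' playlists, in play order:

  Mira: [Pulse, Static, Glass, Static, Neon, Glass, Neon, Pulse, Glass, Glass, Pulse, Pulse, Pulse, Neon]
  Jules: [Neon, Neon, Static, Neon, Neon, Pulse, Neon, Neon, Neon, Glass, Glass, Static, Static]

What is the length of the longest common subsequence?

6

Pick Static at Mira[4]=Jules[3] → Neon at Mira[5]=Jules[4] → Neon at Mira[7]=Jules[5] → Pulse at Mira[8]=Jules[6] → Glass at Mira[9]=Jules[10] → Glass at Mira[10]=Jules[11]; all 6 songs appear in both, in order, and the DP table's final entry dp[14][13] is also 6, so no common subsequence is longer.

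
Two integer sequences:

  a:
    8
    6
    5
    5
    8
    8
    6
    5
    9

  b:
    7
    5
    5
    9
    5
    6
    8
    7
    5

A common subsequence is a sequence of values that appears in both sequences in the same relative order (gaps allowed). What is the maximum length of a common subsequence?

Let dp[i][j] be the LCS length of the first i values of a and the first j values of b. dp[i][j] = dp[i-1][j-1]+1 when the i-th and j-th values match, else max(dp[i-1][j], dp[i][j-1]).
    ·  7  5  5  9  5  6  8  7  5
 ·  0  0  0  0  0  0  0  0  0  0
 8  0  0  0  0  0  0  0  1  1  1
 6  0  0  0  0  0  0  1  1  1  1
 5  0  0  1  1  1  1  1  1  1  2
 5  0  0  1  2  2  2  2  2  2  2
 8  0  0  1  2  2  2  2  3  3  3
 8  0  0  1  2  2  2  2  3  3  3
 6  0  0  1  2  2  2  3  3  3  3
 5  0  0  1  2  2  3  3  3  3  4
 9  0  0  1  2  3  3  3  3  3  4
dp[9][9] = 4. One LCS (by backtracking along matches): 5, 5, 8, 5.

4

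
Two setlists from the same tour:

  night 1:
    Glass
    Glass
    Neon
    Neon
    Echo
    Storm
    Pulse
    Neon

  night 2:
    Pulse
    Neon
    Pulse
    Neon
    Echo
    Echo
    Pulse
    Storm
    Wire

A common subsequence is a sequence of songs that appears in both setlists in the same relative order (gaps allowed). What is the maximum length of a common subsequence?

Pick Neon (night 1 #3, night 2 #2), then Neon (night 1 #4, night 2 #4), then Echo (night 1 #5, night 2 #6), then Storm (night 1 #6, night 2 #8); all 4 songs appear in both, in order, and the DP table's final entry dp[8][9] is also 4, so no common subsequence is longer.

4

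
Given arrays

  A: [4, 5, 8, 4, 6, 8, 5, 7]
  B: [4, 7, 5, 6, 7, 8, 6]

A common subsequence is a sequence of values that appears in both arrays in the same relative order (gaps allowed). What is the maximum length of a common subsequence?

One common subsequence of length 4: 4 [1,1], then 5 [2,3], then 8 [3,6], then 6 [5,7], and the DP table's final entry dp[8][7] is also 4, so no common subsequence is longer.

4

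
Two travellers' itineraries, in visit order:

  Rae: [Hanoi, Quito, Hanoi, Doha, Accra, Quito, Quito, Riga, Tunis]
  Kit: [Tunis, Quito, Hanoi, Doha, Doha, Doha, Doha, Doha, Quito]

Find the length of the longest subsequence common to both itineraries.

Pick Quito [2,2], Hanoi [3,3], Doha [4,8], Quito [7,9]; all 4 stops appear in both, in order. The LCS DP gives dp[9][9] = 4, so this is optimal.

4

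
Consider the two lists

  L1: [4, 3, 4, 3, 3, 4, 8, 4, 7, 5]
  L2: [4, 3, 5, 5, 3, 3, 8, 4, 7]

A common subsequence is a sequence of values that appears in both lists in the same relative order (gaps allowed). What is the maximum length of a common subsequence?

Taking 4 (L1 #1, L2 #1), then 3 (L1 #2, L2 #2), then 3 (L1 #4, L2 #5), then 3 (L1 #5, L2 #6), then 8 (L1 #7, L2 #7), then 4 (L1 #8, L2 #8), then 7 (L1 #9, L2 #9) gives a common subsequence of length 7. The LCS DP gives dp[10][9] = 7, so this is optimal.

7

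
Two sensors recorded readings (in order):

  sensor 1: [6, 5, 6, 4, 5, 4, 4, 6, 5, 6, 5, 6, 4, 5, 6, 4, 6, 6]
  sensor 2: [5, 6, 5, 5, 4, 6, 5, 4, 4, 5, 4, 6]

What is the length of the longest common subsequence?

10

Match 6 [1,2], 5 [2,3], 5 [5,4], 4 [7,5], 6 [8,6], 5 [9,7], 4 [13,9], 5 [14,10], 4 [16,11], 6 [18,12] — 10 values in the same relative order in both. dp[18][12] = 10 confirms this is the maximum.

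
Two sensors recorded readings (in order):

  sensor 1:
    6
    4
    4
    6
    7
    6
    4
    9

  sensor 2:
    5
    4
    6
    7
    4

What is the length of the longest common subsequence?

One common subsequence of length 4: 4 [3,2]; then 6 [4,3]; then 7 [5,4]; then 4 [7,5], and the DP table's final entry dp[8][5] is also 4, so no common subsequence is longer.

4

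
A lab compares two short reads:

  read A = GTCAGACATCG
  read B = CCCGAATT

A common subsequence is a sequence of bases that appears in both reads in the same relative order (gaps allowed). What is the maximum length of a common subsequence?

5

Let dp[i][j] be the LCS length of the first i bases of read A and the first j bases of read B. dp[i][j] = dp[i-1][j-1]+1 when the i-th and j-th bases match, else max(dp[i-1][j], dp[i][j-1]).
    ·  C  C  C  G  A  A  T  T
 ·  0  0  0  0  0  0  0  0  0
 G  0  0  0  0  1  1  1  1  1
 T  0  0  0  0  1  1  1  2  2
 C  0  1  1  1  1  1  1  2  2
 A  0  1  1  1  1  2  2  2  2
 G  0  1  1  1  2  2  2  2  2
 A  0  1  1  1  2  3  3  3  3
 C  0  1  2  2  2  3  3  3  3
 A  0  1  2  2  2  3  4  4  4
 T  0  1  2  2  2  3  4  5  5
 C  0  1  2  3  3  3  4  5  5
 G  0  1  2  3  4  4  4  5  5
dp[11][8] = 5. One LCS (by backtracking along matches): CGAAT.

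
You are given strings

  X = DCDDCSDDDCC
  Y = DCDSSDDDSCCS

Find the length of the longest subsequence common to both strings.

9

Let dp[i][j] be the LCS length of the first i characters of X and the first j characters of Y. dp[i][j] = dp[i-1][j-1]+1 when the i-th and j-th characters match, else max(dp[i-1][j], dp[i][j-1]).
    ·  D  C  D  S  S  D  D  D  S  C  C  S
 ·  0  0  0  0  0  0  0  0  0  0  0  0  0
 D  0  1  1  1  1  1  1  1  1  1  1  1  1
 C  0  1  2  2  2  2  2  2  2  2  2  2  2
 D  0  1  2  3  3  3  3  3  3  3  3  3  3
 D  0  1  2  3  3  3  4  4  4  4  4  4  4
 C  0  1  2  3  3  3  4  4  4  4  5  5  5
 S  0  1  2  3  4  4  4  4  4  5  5  5  6
 D  0  1  2  3  4  4  5  5  5  5  5  5  6
 D  0  1  2  3  4  4  5  6  6  6  6  6  6
 D  0  1  2  3  4  4  5  6  7  7  7  7  7
 C  0  1  2  3  4  4  5  6  7  7  8  8  8
 C  0  1  2  3  4  4  5  6  7  7  8  9  9
dp[11][12] = 9. One LCS (by backtracking along matches): DCDSDDDCC.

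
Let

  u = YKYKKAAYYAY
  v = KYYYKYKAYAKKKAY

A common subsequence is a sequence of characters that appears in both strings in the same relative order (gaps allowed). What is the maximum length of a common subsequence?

One common subsequence of length 8: Y (u #1, v #4), K (u #2, v #5), Y (u #3, v #6), K (u #5, v #7), A (u #6, v #8), A (u #7, v #10), A (u #10, v #14), Y (u #11, v #15). dp[11][15] = 8 confirms this is the maximum.

8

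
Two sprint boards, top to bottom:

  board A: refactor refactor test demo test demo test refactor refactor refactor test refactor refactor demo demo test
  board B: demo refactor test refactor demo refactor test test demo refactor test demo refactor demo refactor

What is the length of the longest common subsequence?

One common subsequence of length 9: refactor (board A #1, board B #4), then refactor (board A #2, board B #6), then test (board A #3, board B #7), then test (board A #5, board B #8), then demo (board A #6, board B #9), then refactor (board A #10, board B #10), then test (board A #11, board B #11), then refactor (board A #12, board B #13), then refactor (board A #13, board B #15). Since dp[16][15] = 9, nothing longer is possible.

9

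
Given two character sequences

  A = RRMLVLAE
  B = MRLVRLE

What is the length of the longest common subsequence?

Taking R (A #2, B #2), L (A #4, B #3), V (A #5, B #4), L (A #6, B #6), E (A #8, B #7) gives a common subsequence of length 5. The LCS DP gives dp[8][7] = 5, so this is optimal.

5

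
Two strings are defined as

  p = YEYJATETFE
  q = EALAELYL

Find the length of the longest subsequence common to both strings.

One common subsequence of length 3: E [2,1] → A [5,4] → E [7,5], and the DP table's final entry dp[10][8] is also 3, so no common subsequence is longer.

3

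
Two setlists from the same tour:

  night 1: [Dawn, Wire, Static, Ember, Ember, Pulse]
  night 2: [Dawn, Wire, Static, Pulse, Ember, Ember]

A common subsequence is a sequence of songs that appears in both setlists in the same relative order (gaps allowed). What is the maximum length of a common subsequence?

One common subsequence of length 5: Dawn [1,1] → Wire [2,2] → Static [3,3] → Ember [4,5] → Ember [5,6]. dp[6][6] = 5 confirms this is the maximum.

5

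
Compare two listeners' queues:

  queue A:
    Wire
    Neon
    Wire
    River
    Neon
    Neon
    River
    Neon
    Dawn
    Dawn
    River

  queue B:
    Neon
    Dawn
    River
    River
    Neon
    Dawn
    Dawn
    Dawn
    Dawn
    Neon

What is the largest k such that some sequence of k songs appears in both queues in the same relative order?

Match Neon [2,1] → River [4,3] → River [7,4] → Neon [8,5] → Dawn [9,8] → Dawn [10,9] — 6 songs in the same relative order in both. Since dp[11][10] = 6, nothing longer is possible.

6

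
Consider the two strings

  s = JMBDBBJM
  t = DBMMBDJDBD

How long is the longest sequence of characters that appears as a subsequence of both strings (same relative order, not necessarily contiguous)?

Taking M at s[2]=t[4]; then B at s[3]=t[5]; then D at s[4]=t[8]; then B at s[5]=t[9] gives a common subsequence of length 4, and the DP table's final entry dp[8][10] is also 4, so no common subsequence is longer.

4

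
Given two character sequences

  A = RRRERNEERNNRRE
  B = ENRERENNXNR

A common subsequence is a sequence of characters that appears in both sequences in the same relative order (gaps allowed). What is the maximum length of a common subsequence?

Taking R at A[1]=B[3] → R at A[3]=B[5] → E at A[4]=B[6] → N at A[6]=B[7] → N at A[10]=B[8] → N at A[11]=B[10] → R at A[13]=B[11] gives a common subsequence of length 7. dp[14][11] = 7 confirms this is the maximum.

7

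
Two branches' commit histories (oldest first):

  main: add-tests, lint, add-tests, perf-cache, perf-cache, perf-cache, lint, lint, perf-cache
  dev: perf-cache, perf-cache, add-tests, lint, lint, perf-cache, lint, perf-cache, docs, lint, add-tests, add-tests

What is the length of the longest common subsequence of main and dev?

5

Pick add-tests at main[1]=dev[3], lint at main[2]=dev[5], perf-cache at main[4]=dev[6], perf-cache at main[5]=dev[8], lint at main[7]=dev[10]; all 5 commits appear in both, in order. The LCS DP gives dp[9][12] = 5, so this is optimal.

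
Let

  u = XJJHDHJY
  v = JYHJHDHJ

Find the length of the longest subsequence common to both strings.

Let dp[i][j] be the LCS length of the first i characters of u and the first j characters of v. dp[i][j] = dp[i-1][j-1]+1 when the i-th and j-th characters match, else max(dp[i-1][j], dp[i][j-1]).
    ·  J  Y  H  J  H  D  H  J
 ·  0  0  0  0  0  0  0  0  0
 X  0  0  0  0  0  0  0  0  0
 J  0  1  1  1  1  1  1  1  1
 J  0  1  1  1  2  2  2  2  2
 H  0  1  1  2  2  3  3  3  3
 D  0  1  1  2  2  3  4  4  4
 H  0  1  1  2  2  3  4  5  5
 J  0  1  1  2  3  3  4  5  6
 Y  0  1  2  2  3  3  4  5  6
dp[8][8] = 6. One LCS (by backtracking along matches): JJHDHJ.

6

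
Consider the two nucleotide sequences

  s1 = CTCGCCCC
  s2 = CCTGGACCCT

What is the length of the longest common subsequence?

Let dp[i][j] be the LCS length of the first i bases of s1 and the first j bases of s2. dp[i][j] = dp[i-1][j-1]+1 when the i-th and j-th bases match, else max(dp[i-1][j], dp[i][j-1]).
    ·  C  C  T  G  G  A  C  C  C  T
 ·  0  0  0  0  0  0  0  0  0  0  0
 C  0  1  1  1  1  1  1  1  1  1  1
 T  0  1  1  2  2  2  2  2  2  2  2
 C  0  1  2  2  2  2  2  3  3  3  3
 G  0  1  2  2  3  3  3  3  3  3  3
 C  0  1  2  2  3  3  3  4  4  4  4
 C  0  1  2  2  3  3  3  4  5  5  5
 C  0  1  2  2  3  3  3  4  5  6  6
 C  0  1  2  2  3  3  3  4  5  6  6
dp[8][10] = 6. One LCS (by backtracking along matches): CTGCCC.

6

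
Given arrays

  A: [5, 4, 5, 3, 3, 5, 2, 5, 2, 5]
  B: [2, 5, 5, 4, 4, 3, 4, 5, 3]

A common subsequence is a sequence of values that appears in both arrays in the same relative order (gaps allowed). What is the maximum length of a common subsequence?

4

Pick 5 [1,3]; then 4 [2,7]; then 5 [3,8]; then 3 [5,9]; all 4 values appear in both, in order. Since dp[10][9] = 4, nothing longer is possible.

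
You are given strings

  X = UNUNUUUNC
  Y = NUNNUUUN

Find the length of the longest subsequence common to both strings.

7

Let dp[i][j] be the LCS length of the first i characters of X and the first j characters of Y. dp[i][j] = dp[i-1][j-1]+1 when the i-th and j-th characters match, else max(dp[i-1][j], dp[i][j-1]).
    ·  N  U  N  N  U  U  U  N
 ·  0  0  0  0  0  0  0  0  0
 U  0  0  1  1  1  1  1  1  1
 N  0  1  1  2  2  2  2  2  2
 U  0  1  2  2  2  3  3  3  3
 N  0  1  2  3  3  3  3  3  4
 U  0  1  2  3  3  4  4  4  4
 U  0  1  2  3  3  4  5  5  5
 U  0  1  2  3  3  4  5  6  6
 N  0  1  2  3  4  4  5  6  7
 C  0  1  2  3  4  4  5  6  7
dp[9][8] = 7. One LCS (by backtracking along matches): UNNUUUN.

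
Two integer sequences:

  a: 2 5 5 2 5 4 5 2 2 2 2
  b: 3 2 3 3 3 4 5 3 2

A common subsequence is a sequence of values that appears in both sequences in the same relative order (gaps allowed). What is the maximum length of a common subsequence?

4

One common subsequence of length 4: 2 [1,2]; then 4 [6,6]; then 5 [7,7]; then 2 [11,9]. Since dp[11][9] = 4, nothing longer is possible.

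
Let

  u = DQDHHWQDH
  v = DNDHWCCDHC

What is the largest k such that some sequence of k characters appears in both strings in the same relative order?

Let dp[i][j] be the LCS length of the first i characters of u and the first j characters of v. dp[i][j] = dp[i-1][j-1]+1 when the i-th and j-th characters match, else max(dp[i-1][j], dp[i][j-1]).
    ·  D  N  D  H  W  C  C  D  H  C
 ·  0  0  0  0  0  0  0  0  0  0  0
 D  0  1  1  1  1  1  1  1  1  1  1
 Q  0  1  1  1  1  1  1  1  1  1  1
 D  0  1  1  2  2  2  2  2  2  2  2
 H  0  1  1  2  3  3  3  3  3  3  3
 H  0  1  1  2  3  3  3  3  3  4  4
 W  0  1  1  2  3  4  4  4  4  4  4
 Q  0  1  1  2  3  4  4  4  4  4  4
 D  0  1  1  2  3  4  4  4  5  5  5
 H  0  1  1  2  3  4  4  4  5  6  6
dp[9][10] = 6. One LCS (by backtracking along matches): DDHWDH.

6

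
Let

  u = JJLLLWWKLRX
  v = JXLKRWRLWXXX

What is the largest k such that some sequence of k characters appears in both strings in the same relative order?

5

Taking J [1,1]; then L [3,3]; then L [5,8]; then W [6,9]; then X [11,12] gives a common subsequence of length 5. dp[11][12] = 5 confirms this is the maximum.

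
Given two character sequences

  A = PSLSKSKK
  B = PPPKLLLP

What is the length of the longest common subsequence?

2

Match P [1,3] → L [3,7] — 2 characters in the same relative order in both, and the DP table's final entry dp[8][8] is also 2, so no common subsequence is longer.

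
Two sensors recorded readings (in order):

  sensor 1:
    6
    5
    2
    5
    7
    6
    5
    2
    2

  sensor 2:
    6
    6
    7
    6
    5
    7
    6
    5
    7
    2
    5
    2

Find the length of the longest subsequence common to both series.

Let dp[i][j] be the LCS length of the first i values of sensor 1 and the first j values of sensor 2. dp[i][j] = dp[i-1][j-1]+1 when the i-th and j-th values match, else max(dp[i-1][j], dp[i][j-1]).
    ·  6  6  7  6  5  7  6  5  7  2  5  2
 ·  0  0  0  0  0  0  0  0  0  0  0  0  0
 6  0  1  1  1  1  1  1  1  1  1  1  1  1
 5  0  1  1  1  1  2  2  2  2  2  2  2  2
 2  0  1  1  1  1  2  2  2  2  2  3  3  3
 5  0  1  1  1  1  2  2  2  3  3  3  4  4
 7  0  1  1  2  2  2  3  3  3  4  4  4  4
 6  0  1  2  2  3  3  3  4  4  4  4  4  4
 5  0  1  2  2  3  4  4  4  5  5  5  5  5
 2  0  1  2  2  3  4  4  4  5  5  6  6  6
 2  0  1  2  2  3  4  4  4  5  5  6  6  7
dp[9][12] = 7. One LCS (by backtracking along matches): 6, 5, 7, 6, 5, 2, 2.

7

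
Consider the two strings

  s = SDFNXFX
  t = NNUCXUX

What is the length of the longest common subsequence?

3

Let dp[i][j] be the LCS length of the first i characters of s and the first j characters of t. dp[i][j] = dp[i-1][j-1]+1 when the i-th and j-th characters match, else max(dp[i-1][j], dp[i][j-1]).
    ·  N  N  U  C  X  U  X
 ·  0  0  0  0  0  0  0  0
 S  0  0  0  0  0  0  0  0
 D  0  0  0  0  0  0  0  0
 F  0  0  0  0  0  0  0  0
 N  0  1  1  1  1  1  1  1
 X  0  1  1  1  1  2  2  2
 F  0  1  1  1  1  2  2  2
 X  0  1  1  1  1  2  2  3
dp[7][7] = 3. One LCS (by backtracking along matches): NXX.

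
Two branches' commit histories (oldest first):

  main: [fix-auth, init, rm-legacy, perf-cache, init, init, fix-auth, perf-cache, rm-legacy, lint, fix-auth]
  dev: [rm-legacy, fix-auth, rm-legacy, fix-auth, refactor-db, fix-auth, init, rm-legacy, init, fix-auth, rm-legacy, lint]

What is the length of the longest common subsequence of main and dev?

7

Pick fix-auth (main #1, dev #6), init (main #2, dev #7), rm-legacy (main #3, dev #8), init (main #6, dev #9), fix-auth (main #7, dev #10), rm-legacy (main #9, dev #11), lint (main #10, dev #12); all 7 commits appear in both, in order, and the DP table's final entry dp[11][12] is also 7, so no common subsequence is longer.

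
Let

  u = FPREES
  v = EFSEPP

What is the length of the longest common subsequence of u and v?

Let dp[i][j] be the LCS length of the first i characters of u and the first j characters of v. dp[i][j] = dp[i-1][j-1]+1 when the i-th and j-th characters match, else max(dp[i-1][j], dp[i][j-1]).
    ·  E  F  S  E  P  P
 ·  0  0  0  0  0  0  0
 F  0  0  1  1  1  1  1
 P  0  0  1  1  1  2  2
 R  0  0  1  1  1  2  2
 E  0  1  1  1  2  2  2
 E  0  1  1  1  2  2  2
 S  0  1  1  2  2  2  2
dp[6][6] = 2. One LCS (by backtracking along matches): FP.

2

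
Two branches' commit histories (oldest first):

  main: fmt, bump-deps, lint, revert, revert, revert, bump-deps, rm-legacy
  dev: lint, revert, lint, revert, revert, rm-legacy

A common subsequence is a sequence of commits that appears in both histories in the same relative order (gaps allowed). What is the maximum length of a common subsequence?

One common subsequence of length 5: lint at main[3]=dev[1]; then revert at main[4]=dev[2]; then revert at main[5]=dev[4]; then revert at main[6]=dev[5]; then rm-legacy at main[8]=dev[6]. Since dp[8][6] = 5, nothing longer is possible.

5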